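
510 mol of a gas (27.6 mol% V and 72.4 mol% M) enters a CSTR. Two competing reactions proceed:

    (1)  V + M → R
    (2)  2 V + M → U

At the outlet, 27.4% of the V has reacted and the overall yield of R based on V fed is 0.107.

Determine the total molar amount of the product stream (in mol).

Yield of R: 1ξ₁ / 140.8 = 0.107 → ξ₁ = 15.06 mol.
Conversion of V: 1ξ₁ + 2ξ₂ = 0.274 × 140.8 = 38.57 → ξ₂ = 11.75 mol.
Outlet amounts (n = n₀ + Σ ν·ξ):
  V: 140.8 − 1(15.06) − 2(11.75) = 102.2
  M: 369.2 − 1(15.06) − 1(11.75) = 342.4
  R: 0 + 1(15.06) = 15.06
  U: 0 + 1(11.75) = 11.75
Total out = 102.2 + 342.4 + 15.06 + 11.75 = 471.4 mol.

471 mol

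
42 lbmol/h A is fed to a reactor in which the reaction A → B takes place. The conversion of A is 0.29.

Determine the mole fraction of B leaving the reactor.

0.29

A reacted = 0.29 × 42 = 12.18 lbmol/h; ν_A = −1, so ξ = 12.18/1 = 12.18 lbmol/h.
Outlet amounts (n = n₀ + ν ξ):
  A: 42 − 1(12.18) = 29.82
  B: 0 + 1(12.18) = 12.18
Total out = 42 lbmol/h; y_B = 12.18 / 42 = 0.29.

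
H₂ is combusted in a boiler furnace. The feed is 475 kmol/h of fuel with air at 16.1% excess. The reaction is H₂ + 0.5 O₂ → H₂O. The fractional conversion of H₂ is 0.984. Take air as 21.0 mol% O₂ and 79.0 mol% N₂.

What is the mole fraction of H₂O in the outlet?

0.301

Stoichiometric O₂ = 0.5 × 475 = 237.5 kmol/h; O₂ fed = 237.5 × 1.161 = 275.7 kmol/h.
N₂ fed = 275.7 × 79/21 = 1037 kmol/h.
Fuel reacted = 0.984 × 475 → ξ = 467.4 kmol/h.
Outlet (n = n₀ + ν ξ):
  H₂: 475 − 1(467.4) = 7.6
  O₂: 275.7 − 0.5(467.4) = 42.04
  N₂: 1037 (inert)
  H₂O: 0 + 1(467.4) = 467.4
Total out = 1554 kmol/h; y_H₂O = 467.4 / 1554 = 0.3007.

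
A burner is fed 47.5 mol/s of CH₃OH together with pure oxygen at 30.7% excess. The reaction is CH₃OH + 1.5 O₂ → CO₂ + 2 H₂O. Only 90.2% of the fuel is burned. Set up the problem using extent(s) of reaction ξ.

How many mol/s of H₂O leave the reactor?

85.7 mol/s

Stoichiometric O₂ = 1.5 × 47.5 = 71.25 mol/s; O₂ fed = 71.25 × 1.307 = 93.12 mol/s.
Fuel reacted = 0.902 × 47.5 → ξ = 42.84 mol/s.
Outlet (n = n₀ + ν ξ):
  CH₃OH: 47.5 − 1(42.84) = 4.655
  O₂: 93.12 − 1.5(42.84) = 28.86
  CO₂: 0 + 1(42.84) = 42.84
  H₂O: 0 + 2(42.84) = 85.69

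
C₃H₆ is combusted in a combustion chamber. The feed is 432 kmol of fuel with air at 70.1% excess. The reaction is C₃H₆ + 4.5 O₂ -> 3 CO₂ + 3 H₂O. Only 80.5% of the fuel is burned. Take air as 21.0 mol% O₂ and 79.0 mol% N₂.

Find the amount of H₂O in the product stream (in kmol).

1040 kmol

Stoichiometric O₂ = 4.5 × 432 = 1944 kmol; O₂ fed = 1944 × 1.701 = 3307 kmol.
N₂ fed = 3307 × 79/21 = 12440 kmol.
Fuel reacted = 0.805 × 432 → ξ = 347.8 kmol.
Outlet (n = n₀ + ν ξ):
  C₃H₆: 432 − 1(347.8) = 84.24
  O₂: 3307 − 4.5(347.8) = 1742
  N₂: 12440 (inert)
  CO₂: 0 + 3(347.8) = 1043
  H₂O: 0 + 3(347.8) = 1043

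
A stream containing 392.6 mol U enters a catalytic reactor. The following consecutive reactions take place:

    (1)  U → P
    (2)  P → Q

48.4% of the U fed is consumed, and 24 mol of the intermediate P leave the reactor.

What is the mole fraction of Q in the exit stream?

Conversion of U: U consumed = 1ξ₁ = 0.484 × 392.6 → ξ₁ = 190 mol.
P balance: n_P = 0 + 1ξ₁ − 1ξ₂ = 24 → ξ₂ = (1·190 − 24)/1 = 166 mol.
Outlet amounts (n = n₀ + Σ ν·ξ):
  U: 392.6 − 1(190) = 202.6
  P: 0 + 1(190) − 1(166) = 24
  Q: 0 + 1(166) = 166
Total out = 392.6 mol; y_Q = 166 / 392.6 = 0.4229.

0.423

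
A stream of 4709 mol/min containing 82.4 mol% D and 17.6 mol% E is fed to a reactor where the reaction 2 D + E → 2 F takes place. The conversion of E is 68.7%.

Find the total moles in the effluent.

E reacted = 0.687 × 828.8 = 569.4 mol/min; ν_E = −1, so ξ = 569.4/1 = 569.4 mol/min.
Outlet amounts (n = n₀ + ν ξ):
  D: 3880 − 2(569.4) = 2741
  E: 828.8 − 1(569.4) = 259.4
  F: 0 + 2(569.4) = 1139
Total out = 2741 + 259.4 + 1139 = 4140 mol/min.

4140 mol/min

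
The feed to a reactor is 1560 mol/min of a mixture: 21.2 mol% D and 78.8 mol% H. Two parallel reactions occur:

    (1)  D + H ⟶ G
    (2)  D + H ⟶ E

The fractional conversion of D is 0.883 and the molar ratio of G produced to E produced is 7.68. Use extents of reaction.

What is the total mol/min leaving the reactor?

1270 mol/min

Conversion of D: D consumed = 0.883 × 330.7 = 292 mol/min = 1ξ₁ + 1ξ₂.
Selectivity: 1ξ₁ / (1ξ₂) = 7.68 → ξ₁ = 7.68 ξ₂.
Substitute: (1·7.68 + 1) ξ₂ = 292 → ξ₂ = 33.64 mol/min, ξ₁ = 258.4 mol/min.
Outlet amounts (n = n₀ + Σ ν·ξ):
  D: 330.7 − 1(258.4) − 1(33.64) = 38.69
  H: 1229 − 1(258.4) − 1(33.64) = 937.3
  G: 0 + 1(258.4) = 258.4
  E: 0 + 1(33.64) = 33.64
Total out = 38.69 + 937.3 + 258.4 + 33.64 = 1268 mol/min.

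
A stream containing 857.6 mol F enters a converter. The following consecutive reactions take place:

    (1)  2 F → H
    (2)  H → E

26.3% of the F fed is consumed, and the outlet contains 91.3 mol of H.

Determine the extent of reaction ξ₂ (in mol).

Conversion of F: F consumed = 2ξ₁ = 0.263 × 857.6 → ξ₁ = 112.8 mol.
H balance: n_H = 0 + 1ξ₁ − 1ξ₂ = 91.3 → ξ₂ = (1·112.8 − 91.3)/1 = 21.47 mol.
Outlet amounts (n = n₀ + Σ ν·ξ):
  F: 857.6 − 2(112.8) = 632.1
  H: 0 + 1(112.8) − 1(21.47) = 91.3
  E: 0 + 1(21.47) = 21.47

ξ₂ = 21.5 mol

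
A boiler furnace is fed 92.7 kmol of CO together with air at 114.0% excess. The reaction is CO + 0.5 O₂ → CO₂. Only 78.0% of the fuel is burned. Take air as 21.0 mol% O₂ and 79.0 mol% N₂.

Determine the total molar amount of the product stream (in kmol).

529 kmol

Stoichiometric O₂ = 0.5 × 92.7 = 46.35 kmol; O₂ fed = 46.35 × 2.140 = 99.19 kmol.
N₂ fed = 99.19 × 79/21 = 373.1 kmol.
Fuel reacted = 0.78 × 92.7 → ξ = 72.31 kmol.
Outlet (n = n₀ + ν ξ):
  CO: 92.7 − 1(72.31) = 20.39
  O₂: 99.19 − 0.5(72.31) = 63.04
  N₂: 373.1 (inert)
  CO₂: 0 + 1(72.31) = 72.31
Total out = 20.39 + 63.04 + 373.1 + 72.31 = 528.9 kmol.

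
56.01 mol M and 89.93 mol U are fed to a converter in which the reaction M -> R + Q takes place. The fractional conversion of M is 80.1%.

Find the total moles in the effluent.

M reacted = 0.801 × 56.01 = 44.86 mol; ν_M = −1, so ξ = 44.86/1 = 44.86 mol.
Outlet amounts (n = n₀ + ν ξ):
  M: 56.01 − 1(44.86) = 11.15
  R: 0 + 1(44.86) = 44.86
  Q: 0 + 1(44.86) = 44.86
  U: 89.93 (inert)
Total out = 11.15 + 44.86 + 44.86 + 89.93 = 190.8 mol.

191 mol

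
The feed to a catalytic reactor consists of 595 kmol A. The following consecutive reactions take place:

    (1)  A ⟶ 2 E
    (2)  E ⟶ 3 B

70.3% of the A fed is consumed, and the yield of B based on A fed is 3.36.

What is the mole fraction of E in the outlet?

0.0725

Conversion of A: A consumed = 1ξ₁ = 0.703 × 595 → ξ₁ = 418.3 kmol.
Yield of B: 3ξ₂ / 595 = 3.36 → ξ₂ = 666.4 kmol.
Outlet amounts (n = n₀ + Σ ν·ξ):
  A: 595 − 1(418.3) = 176.7
  E: 0 + 2(418.3) − 1(666.4) = 170.2
  B: 0 + 3(666.4) = 1999
Total out = 2346 kmol; y_E = 170.2 / 2346 = 0.07253.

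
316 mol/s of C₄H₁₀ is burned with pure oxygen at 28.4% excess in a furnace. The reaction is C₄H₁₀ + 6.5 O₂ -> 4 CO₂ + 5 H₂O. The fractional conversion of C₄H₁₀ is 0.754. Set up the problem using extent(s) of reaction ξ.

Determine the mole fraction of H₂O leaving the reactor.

Stoichiometric O₂ = 6.5 × 316 = 2054 mol/s; O₂ fed = 2054 × 1.284 = 2637 mol/s.
Fuel reacted = 0.754 × 316 → ξ = 238.3 mol/s.
Outlet (n = n₀ + ν ξ):
  C₄H₁₀: 316 − 1(238.3) = 77.74
  O₂: 2637 − 6.5(238.3) = 1089
  CO₂: 0 + 4(238.3) = 953.1
  H₂O: 0 + 5(238.3) = 1191
Total out = 3311 mol/s; y_H₂O = 1191 / 3311 = 0.3598.

0.36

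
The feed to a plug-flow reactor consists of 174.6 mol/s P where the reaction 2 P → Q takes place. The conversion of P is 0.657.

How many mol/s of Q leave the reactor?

P reacted = 0.657 × 174.6 = 114.7 mol/s; ν_P = −2, so ξ = 114.7/2 = 57.36 mol/s.
Outlet amounts (n = n₀ + ν ξ):
  P: 174.6 − 2(57.36) = 59.89
  Q: 0 + 1(57.36) = 57.36

57.4 mol/s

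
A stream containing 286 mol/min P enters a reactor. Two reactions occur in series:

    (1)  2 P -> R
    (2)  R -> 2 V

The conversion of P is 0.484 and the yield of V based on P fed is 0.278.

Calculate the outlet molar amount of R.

Conversion of P: P consumed = 2ξ₁ = 0.484 × 286 → ξ₁ = 69.21 mol/min.
Yield of V: 2ξ₂ / 286 = 0.278 → ξ₂ = 39.75 mol/min.
Outlet amounts (n = n₀ + Σ ν·ξ):
  P: 286 − 2(69.21) = 147.6
  R: 0 + 1(69.21) − 1(39.75) = 29.46
  V: 0 + 2(39.75) = 79.51

29.5 mol/min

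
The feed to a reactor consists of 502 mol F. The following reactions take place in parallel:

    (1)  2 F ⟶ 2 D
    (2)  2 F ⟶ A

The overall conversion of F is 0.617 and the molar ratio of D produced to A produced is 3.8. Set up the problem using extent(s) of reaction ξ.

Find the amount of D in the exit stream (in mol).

Conversion of F: F consumed = 0.617 × 502 = 309.7 mol = 2ξ₁ + 2ξ₂.
Selectivity: 2ξ₁ / (1ξ₂) = 3.8 → ξ₁ = 1.9 ξ₂.
Substitute: (2·1.9 + 2) ξ₂ = 309.7 → ξ₂ = 53.4 mol, ξ₁ = 101.5 mol.
Outlet amounts (n = n₀ + Σ ν·ξ):
  F: 502 − 2(101.5) − 2(53.4) = 192.3
  D: 0 + 2(101.5) = 202.9
  A: 0 + 1(53.4) = 53.4

203 mol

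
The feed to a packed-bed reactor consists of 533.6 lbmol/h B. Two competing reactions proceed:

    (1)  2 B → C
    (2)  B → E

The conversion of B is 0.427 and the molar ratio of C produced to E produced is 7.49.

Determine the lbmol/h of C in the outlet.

Conversion of B: B consumed = 0.427 × 533.6 = 227.8 lbmol/h = 2ξ₁ + 1ξ₂.
Selectivity: 1ξ₁ / (1ξ₂) = 7.49 → ξ₁ = 7.49 ξ₂.
Substitute: (2·7.49 + 1) ξ₂ = 227.8 → ξ₂ = 14.26 lbmol/h, ξ₁ = 106.8 lbmol/h.
Outlet amounts (n = n₀ + Σ ν·ξ):
  B: 533.6 − 2(106.8) − 1(14.26) = 305.8
  C: 0 + 1(106.8) = 106.8
  E: 0 + 1(14.26) = 14.26

107 lbmol/h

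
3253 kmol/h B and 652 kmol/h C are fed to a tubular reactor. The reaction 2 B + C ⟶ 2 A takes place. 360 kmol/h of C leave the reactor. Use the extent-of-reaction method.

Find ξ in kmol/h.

ξ = 292 kmol/h

For C: n = n₀ − 1ξ → 360 = 652 − 1ξ, giving ξ = 292 kmol/h.
Outlet amounts (n = n₀ + ν ξ):
  B: 3253 − 2(292) = 2669
  C: 652 − 1(292) = 360
  A: 0 + 2(292) = 584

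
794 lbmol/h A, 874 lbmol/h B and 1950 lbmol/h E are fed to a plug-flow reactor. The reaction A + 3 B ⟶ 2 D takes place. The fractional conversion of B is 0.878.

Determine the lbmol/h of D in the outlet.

512 lbmol/h

B reacted = 0.878 × 874 = 767.4 lbmol/h; ν_B = −3, so ξ = 767.4/3 = 255.8 lbmol/h.
Outlet amounts (n = n₀ + ν ξ):
  A: 794 − 1(255.8) = 538.2
  B: 874 − 3(255.8) = 106.6
  D: 0 + 2(255.8) = 511.6
  E: 1950 (inert)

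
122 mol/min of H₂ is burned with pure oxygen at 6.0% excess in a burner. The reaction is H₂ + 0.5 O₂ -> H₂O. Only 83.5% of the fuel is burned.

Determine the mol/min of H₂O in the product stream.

Stoichiometric O₂ = 0.5 × 122 = 61 mol/min; O₂ fed = 61 × 1.060 = 64.66 mol/min.
Fuel reacted = 0.835 × 122 → ξ = 101.9 mol/min.
Outlet (n = n₀ + ν ξ):
  H₂: 122 − 1(101.9) = 20.13
  O₂: 64.66 − 0.5(101.9) = 13.73
  H₂O: 0 + 1(101.9) = 101.9

102 mol/min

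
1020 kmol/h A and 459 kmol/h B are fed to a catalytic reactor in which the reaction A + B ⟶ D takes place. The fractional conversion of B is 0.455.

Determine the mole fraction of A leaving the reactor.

0.639

B reacted = 0.455 × 459 = 208.8 kmol/h; ν_B = −1, so ξ = 208.8/1 = 208.8 kmol/h.
Outlet amounts (n = n₀ + ν ξ):
  A: 1020 − 1(208.8) = 811.2
  B: 459 − 1(208.8) = 250.2
  D: 0 + 1(208.8) = 208.8
Total out = 1270 kmol/h; y_A = 811.2 / 1270 = 0.6386.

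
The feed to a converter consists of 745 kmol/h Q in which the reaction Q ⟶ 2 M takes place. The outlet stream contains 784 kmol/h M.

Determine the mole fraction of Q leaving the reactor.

0.31

For M: n = n₀ + 2ξ → 784 = 0 + 2ξ, giving ξ = 392 kmol/h.
Outlet amounts (n = n₀ + ν ξ):
  Q: 745 − 1(392) = 353
  M: 0 + 2(392) = 784
Total out = 1137 kmol/h; y_Q = 353 / 1137 = 0.3105.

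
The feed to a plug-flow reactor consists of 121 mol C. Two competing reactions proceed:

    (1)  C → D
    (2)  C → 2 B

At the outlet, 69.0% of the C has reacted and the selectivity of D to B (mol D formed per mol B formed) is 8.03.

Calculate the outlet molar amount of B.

9.79 mol

Conversion of C: C consumed = 0.69 × 121 = 83.49 mol = 1ξ₁ + 1ξ₂.
Selectivity: 1ξ₁ / (2ξ₂) = 8.03 → ξ₁ = 16.06 ξ₂.
Substitute: (1·16.06 + 1) ξ₂ = 83.49 → ξ₂ = 4.894 mol, ξ₁ = 78.6 mol.
Outlet amounts (n = n₀ + Σ ν·ξ):
  C: 121 − 1(78.6) − 1(4.894) = 37.51
  D: 0 + 1(78.6) = 78.6
  B: 0 + 2(4.894) = 9.788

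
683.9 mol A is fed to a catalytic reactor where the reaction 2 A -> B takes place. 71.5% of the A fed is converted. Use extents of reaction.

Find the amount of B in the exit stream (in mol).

244 mol

A reacted = 0.715 × 683.9 = 489 mol; ν_A = −2, so ξ = 489/2 = 244.5 mol.
Outlet amounts (n = n₀ + ν ξ):
  A: 683.9 − 2(244.5) = 194.9
  B: 0 + 1(244.5) = 244.5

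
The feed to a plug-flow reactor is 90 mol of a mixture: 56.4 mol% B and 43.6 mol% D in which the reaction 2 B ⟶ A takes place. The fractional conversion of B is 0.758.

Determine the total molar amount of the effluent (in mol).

70.8 mol

B reacted = 0.758 × 50.76 = 38.48 mol; ν_B = −2, so ξ = 38.48/2 = 19.24 mol.
Outlet amounts (n = n₀ + ν ξ):
  B: 50.76 − 2(19.24) = 12.28
  A: 0 + 1(19.24) = 19.24
  D: 39.24 (inert)
Total out = 12.28 + 19.24 + 39.24 = 70.76 mol.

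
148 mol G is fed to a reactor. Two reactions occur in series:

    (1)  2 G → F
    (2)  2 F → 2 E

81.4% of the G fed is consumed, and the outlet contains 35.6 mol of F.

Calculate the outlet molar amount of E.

Conversion of G: G consumed = 2ξ₁ = 0.814 × 148 → ξ₁ = 60.24 mol.
F balance: n_F = 0 + 1ξ₁ − 2ξ₂ = 35.6 → ξ₂ = (1·60.24 − 35.6)/2 = 12.32 mol.
Outlet amounts (n = n₀ + Σ ν·ξ):
  G: 148 − 2(60.24) = 27.53
  F: 0 + 1(60.24) − 2(12.32) = 35.6
  E: 0 + 2(12.32) = 24.64

24.6 mol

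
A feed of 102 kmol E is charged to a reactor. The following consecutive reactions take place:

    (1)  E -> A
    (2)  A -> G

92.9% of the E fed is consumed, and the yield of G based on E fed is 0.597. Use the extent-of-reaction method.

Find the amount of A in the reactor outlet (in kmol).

33.9 kmol

Conversion of E: E consumed = 1ξ₁ = 0.929 × 102 → ξ₁ = 94.76 kmol.
Yield of G: 1ξ₂ / 102 = 0.597 → ξ₂ = 60.89 kmol.
Outlet amounts (n = n₀ + Σ ν·ξ):
  E: 102 − 1(94.76) = 7.242
  A: 0 + 1(94.76) − 1(60.89) = 33.86
  G: 0 + 1(60.89) = 60.89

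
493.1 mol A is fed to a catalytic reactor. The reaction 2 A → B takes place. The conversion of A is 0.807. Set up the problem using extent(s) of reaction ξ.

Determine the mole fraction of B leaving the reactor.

0.676

A reacted = 0.807 × 493.1 = 397.9 mol; ν_A = −2, so ξ = 397.9/2 = 199 mol.
Outlet amounts (n = n₀ + ν ξ):
  A: 493.1 − 2(199) = 95.17
  B: 0 + 1(199) = 199
Total out = 294.1 mol; y_B = 199 / 294.1 = 0.6764.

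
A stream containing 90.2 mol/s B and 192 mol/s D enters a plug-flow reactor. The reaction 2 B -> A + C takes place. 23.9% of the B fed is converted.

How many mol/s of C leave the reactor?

10.8 mol/s

B reacted = 0.239 × 90.2 = 21.56 mol/s; ν_B = −2, so ξ = 21.56/2 = 10.78 mol/s.
Outlet amounts (n = n₀ + ν ξ):
  B: 90.2 − 2(10.78) = 68.64
  A: 0 + 1(10.78) = 10.78
  C: 0 + 1(10.78) = 10.78
  D: 192 (inert)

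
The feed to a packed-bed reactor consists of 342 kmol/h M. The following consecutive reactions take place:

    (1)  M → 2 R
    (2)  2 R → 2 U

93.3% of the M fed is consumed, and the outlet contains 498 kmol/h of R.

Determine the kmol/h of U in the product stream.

Conversion of M: M consumed = 1ξ₁ = 0.933 × 342 → ξ₁ = 319.1 kmol/h.
R balance: n_R = 0 + 2ξ₁ − 2ξ₂ = 498 → ξ₂ = (2·319.1 − 498)/2 = 70.09 kmol/h.
Outlet amounts (n = n₀ + Σ ν·ξ):
  M: 342 − 1(319.1) = 22.91
  R: 0 + 2(319.1) − 2(70.09) = 498
  U: 0 + 2(70.09) = 140.2

140 kmol/h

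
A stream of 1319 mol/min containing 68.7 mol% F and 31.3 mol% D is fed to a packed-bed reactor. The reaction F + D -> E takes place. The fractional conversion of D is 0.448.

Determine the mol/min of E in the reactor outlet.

D reacted = 0.448 × 412.8 = 185 mol/min; ν_D = −1, so ξ = 185/1 = 185 mol/min.
Outlet amounts (n = n₀ + ν ξ):
  F: 906.2 − 1(185) = 721.2
  D: 412.8 − 1(185) = 227.9
  E: 0 + 1(185) = 185

185 mol/min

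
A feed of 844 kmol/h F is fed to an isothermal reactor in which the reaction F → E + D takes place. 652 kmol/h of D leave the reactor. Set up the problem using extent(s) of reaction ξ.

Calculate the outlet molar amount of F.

For D: n = n₀ + 1ξ → 652 = 0 + 1ξ, giving ξ = 652 kmol/h.
Outlet amounts (n = n₀ + ν ξ):
  F: 844 − 1(652) = 192
  E: 0 + 1(652) = 652
  D: 0 + 1(652) = 652

192 kmol/h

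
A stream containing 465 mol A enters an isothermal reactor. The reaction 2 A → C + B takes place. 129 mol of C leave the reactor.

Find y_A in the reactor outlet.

For C: n = n₀ + 1ξ → 129 = 0 + 1ξ, giving ξ = 129 mol.
Outlet amounts (n = n₀ + ν ξ):
  A: 465 − 2(129) = 207
  C: 0 + 1(129) = 129
  B: 0 + 1(129) = 129
Total out = 465 mol; y_A = 207 / 465 = 0.4452.

0.445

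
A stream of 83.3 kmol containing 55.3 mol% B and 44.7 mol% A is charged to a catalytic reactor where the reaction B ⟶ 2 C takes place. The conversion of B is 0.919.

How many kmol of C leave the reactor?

84.7 kmol

B reacted = 0.919 × 46.06 = 42.33 kmol; ν_B = −1, so ξ = 42.33/1 = 42.33 kmol.
Outlet amounts (n = n₀ + ν ξ):
  B: 46.06 − 1(42.33) = 3.731
  C: 0 + 2(42.33) = 84.67
  A: 37.24 (inert)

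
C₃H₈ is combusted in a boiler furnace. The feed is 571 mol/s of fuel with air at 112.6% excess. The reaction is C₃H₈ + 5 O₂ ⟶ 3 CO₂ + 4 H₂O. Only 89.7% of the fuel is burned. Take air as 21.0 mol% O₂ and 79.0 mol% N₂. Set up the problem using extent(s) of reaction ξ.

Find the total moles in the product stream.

Stoichiometric O₂ = 5 × 571 = 2855 mol/s; O₂ fed = 2855 × 2.126 = 6070 mol/s.
N₂ fed = 6070 × 79/21 = 22830 mol/s.
Fuel reacted = 0.897 × 571 → ξ = 512.2 mol/s.
Outlet (n = n₀ + ν ξ):
  C₃H₈: 571 − 1(512.2) = 58.81
  O₂: 6070 − 5(512.2) = 3509
  N₂: 22830 (inert)
  CO₂: 0 + 3(512.2) = 1537
  H₂O: 0 + 4(512.2) = 2049
Total out = 58.81 + 3509 + 22830 + 1537 + 2049 = 29990 mol/s.

30000 mol/s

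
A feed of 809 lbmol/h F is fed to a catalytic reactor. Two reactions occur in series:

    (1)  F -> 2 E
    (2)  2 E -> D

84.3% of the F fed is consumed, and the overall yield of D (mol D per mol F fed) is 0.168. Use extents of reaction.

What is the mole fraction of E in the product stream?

0.806

Conversion of F: F consumed = 1ξ₁ = 0.843 × 809 → ξ₁ = 682 lbmol/h.
Yield of D: 1ξ₂ / 809 = 0.168 → ξ₂ = 135.9 lbmol/h.
Outlet amounts (n = n₀ + Σ ν·ξ):
  F: 809 − 1(682) = 127
  E: 0 + 2(682) − 2(135.9) = 1092
  D: 0 + 1(135.9) = 135.9
Total out = 1355 lbmol/h; y_E = 1092 / 1355 = 0.806.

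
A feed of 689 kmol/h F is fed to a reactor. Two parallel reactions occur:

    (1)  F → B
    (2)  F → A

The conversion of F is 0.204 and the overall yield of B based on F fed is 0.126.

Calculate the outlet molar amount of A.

Yield of B: 1ξ₁ / 689 = 0.126 → ξ₁ = 86.81 kmol/h.
Conversion of F: 1ξ₁ + 1ξ₂ = 0.204 × 689 = 140.6 → ξ₂ = 53.74 kmol/h.
Outlet amounts (n = n₀ + Σ ν·ξ):
  F: 689 − 1(86.81) − 1(53.74) = 548.4
  B: 0 + 1(86.81) = 86.81
  A: 0 + 1(53.74) = 53.74

53.7 kmol/h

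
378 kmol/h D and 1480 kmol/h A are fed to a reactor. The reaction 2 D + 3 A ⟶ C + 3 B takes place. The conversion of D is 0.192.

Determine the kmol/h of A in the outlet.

D reacted = 0.192 × 378 = 72.58 kmol/h; ν_D = −2, so ξ = 72.58/2 = 36.29 kmol/h.
Outlet amounts (n = n₀ + ν ξ):
  D: 378 − 2(36.29) = 305.4
  A: 1480 − 3(36.29) = 1371
  C: 0 + 1(36.29) = 36.29
  B: 0 + 3(36.29) = 108.9

1370 kmol/h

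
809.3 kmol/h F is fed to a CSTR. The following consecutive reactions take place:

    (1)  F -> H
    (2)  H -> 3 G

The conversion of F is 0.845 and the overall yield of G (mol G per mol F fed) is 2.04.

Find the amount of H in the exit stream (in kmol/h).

Conversion of F: F consumed = 1ξ₁ = 0.845 × 809.3 → ξ₁ = 683.9 kmol/h.
Yield of G: 3ξ₂ / 809.3 = 2.04 → ξ₂ = 550.3 kmol/h.
Outlet amounts (n = n₀ + Σ ν·ξ):
  F: 809.3 − 1(683.9) = 125.4
  H: 0 + 1(683.9) − 1(550.3) = 133.5
  G: 0 + 3(550.3) = 1651

134 kmol/h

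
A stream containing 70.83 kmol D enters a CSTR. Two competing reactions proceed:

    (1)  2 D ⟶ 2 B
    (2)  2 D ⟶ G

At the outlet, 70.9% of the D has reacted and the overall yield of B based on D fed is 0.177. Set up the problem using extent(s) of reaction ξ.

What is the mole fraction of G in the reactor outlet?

0.362

Yield of B: 2ξ₁ / 70.83 = 0.177 → ξ₁ = 6.268 kmol.
Conversion of D: 2ξ₁ + 2ξ₂ = 0.709 × 70.83 = 50.22 → ξ₂ = 18.84 kmol.
Outlet amounts (n = n₀ + Σ ν·ξ):
  D: 70.83 − 2(6.268) − 2(18.84) = 20.61
  B: 0 + 2(6.268) = 12.54
  G: 0 + 1(18.84) = 18.84
Total out = 51.99 kmol; y_G = 18.84 / 51.99 = 0.3624.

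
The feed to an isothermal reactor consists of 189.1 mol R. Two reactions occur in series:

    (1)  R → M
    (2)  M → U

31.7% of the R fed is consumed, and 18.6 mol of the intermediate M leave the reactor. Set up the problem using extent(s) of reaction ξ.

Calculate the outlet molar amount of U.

Conversion of R: R consumed = 1ξ₁ = 0.317 × 189.1 → ξ₁ = 59.94 mol.
M balance: n_M = 0 + 1ξ₁ − 1ξ₂ = 18.6 → ξ₂ = (1·59.94 − 18.6)/1 = 41.34 mol.
Outlet amounts (n = n₀ + Σ ν·ξ):
  R: 189.1 − 1(59.94) = 129.2
  M: 0 + 1(59.94) − 1(41.34) = 18.6
  U: 0 + 1(41.34) = 41.34

41.3 mol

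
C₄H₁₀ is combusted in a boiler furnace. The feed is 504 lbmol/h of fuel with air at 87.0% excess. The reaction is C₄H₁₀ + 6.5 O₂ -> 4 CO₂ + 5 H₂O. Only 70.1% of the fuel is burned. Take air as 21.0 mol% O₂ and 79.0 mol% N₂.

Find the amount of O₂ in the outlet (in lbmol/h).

Stoichiometric O₂ = 6.5 × 504 = 3276 lbmol/h; O₂ fed = 3276 × 1.870 = 6126 lbmol/h.
N₂ fed = 6126 × 79/21 = 23050 lbmol/h.
Fuel reacted = 0.701 × 504 → ξ = 353.3 lbmol/h.
Outlet (n = n₀ + ν ξ):
  C₄H₁₀: 504 − 1(353.3) = 150.7
  O₂: 6126 − 6.5(353.3) = 3830
  N₂: 23050 (inert)
  CO₂: 0 + 4(353.3) = 1413
  H₂O: 0 + 5(353.3) = 1767

3830 lbmol/h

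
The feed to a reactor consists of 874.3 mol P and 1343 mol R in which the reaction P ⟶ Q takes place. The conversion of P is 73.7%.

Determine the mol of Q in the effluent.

P reacted = 0.737 × 874.3 = 644.4 mol; ν_P = −1, so ξ = 644.4/1 = 644.4 mol.
Outlet amounts (n = n₀ + ν ξ):
  P: 874.3 − 1(644.4) = 229.9
  Q: 0 + 1(644.4) = 644.4
  R: 1343 (inert)

644 mol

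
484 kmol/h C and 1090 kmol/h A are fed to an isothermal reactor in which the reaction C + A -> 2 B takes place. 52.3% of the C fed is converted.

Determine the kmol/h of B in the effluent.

506 kmol/h

C reacted = 0.523 × 484 = 253.1 kmol/h; ν_C = −1, so ξ = 253.1/1 = 253.1 kmol/h.
Outlet amounts (n = n₀ + ν ξ):
  C: 484 − 1(253.1) = 230.9
  A: 1090 − 1(253.1) = 836.9
  B: 0 + 2(253.1) = 506.3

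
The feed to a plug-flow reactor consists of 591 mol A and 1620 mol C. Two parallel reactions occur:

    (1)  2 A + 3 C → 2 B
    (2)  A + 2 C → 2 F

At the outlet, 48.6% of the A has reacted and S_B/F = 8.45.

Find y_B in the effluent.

Conversion of A: A consumed = 0.486 × 591 = 287.2 mol = 2ξ₁ + 1ξ₂.
Selectivity: 2ξ₁ / (2ξ₂) = 8.45 → ξ₁ = 8.45 ξ₂.
Substitute: (2·8.45 + 1) ξ₂ = 287.2 → ξ₂ = 16.05 mol, ξ₁ = 135.6 mol.
Outlet amounts (n = n₀ + Σ ν·ξ):
  A: 591 − 2(135.6) − 1(16.05) = 303.8
  C: 1620 − 3(135.6) − 2(16.05) = 1181
  B: 0 + 2(135.6) = 271.2
  F: 0 + 2(16.05) = 32.09
Total out = 1788 mol; y_B = 271.2 / 1788 = 0.1517.

0.152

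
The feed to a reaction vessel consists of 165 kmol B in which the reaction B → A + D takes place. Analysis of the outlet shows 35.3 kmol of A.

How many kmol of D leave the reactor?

For A: n = n₀ + 1ξ → 35.3 = 0 + 1ξ, giving ξ = 35.3 kmol.
Outlet amounts (n = n₀ + ν ξ):
  B: 165 − 1(35.3) = 129.7
  A: 0 + 1(35.3) = 35.3
  D: 0 + 1(35.3) = 35.3

35.3 kmol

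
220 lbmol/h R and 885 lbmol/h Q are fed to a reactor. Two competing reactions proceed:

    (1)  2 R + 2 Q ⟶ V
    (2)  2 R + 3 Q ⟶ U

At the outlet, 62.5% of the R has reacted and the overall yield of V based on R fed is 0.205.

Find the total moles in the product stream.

Yield of V: 1ξ₁ / 220 = 0.205 → ξ₁ = 45.1 lbmol/h.
Conversion of R: 2ξ₁ + 2ξ₂ = 0.625 × 220 = 137.5 → ξ₂ = 23.65 lbmol/h.
Outlet amounts (n = n₀ + Σ ν·ξ):
  R: 220 − 2(45.1) − 2(23.65) = 82.5
  Q: 885 − 2(45.1) − 3(23.65) = 723.9
  V: 0 + 1(45.1) = 45.1
  U: 0 + 1(23.65) = 23.65
Total out = 82.5 + 723.9 + 45.1 + 23.65 = 875.1 lbmol/h.

875 lbmol/h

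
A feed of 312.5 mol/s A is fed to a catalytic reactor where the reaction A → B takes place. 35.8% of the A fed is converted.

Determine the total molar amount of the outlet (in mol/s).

312 mol/s

A reacted = 0.358 × 312.5 = 111.9 mol/s; ν_A = −1, so ξ = 111.9/1 = 111.9 mol/s.
Outlet amounts (n = n₀ + ν ξ):
  A: 312.5 − 1(111.9) = 200.6
  B: 0 + 1(111.9) = 111.9
Total out = 200.6 + 111.9 = 312.5 mol/s.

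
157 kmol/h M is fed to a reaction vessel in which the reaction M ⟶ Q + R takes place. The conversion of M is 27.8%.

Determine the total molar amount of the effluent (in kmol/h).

M reacted = 0.278 × 157 = 43.65 kmol/h; ν_M = −1, so ξ = 43.65/1 = 43.65 kmol/h.
Outlet amounts (n = n₀ + ν ξ):
  M: 157 − 1(43.65) = 113.4
  Q: 0 + 1(43.65) = 43.65
  R: 0 + 1(43.65) = 43.65
Total out = 113.4 + 43.65 + 43.65 = 200.6 kmol/h.

201 kmol/h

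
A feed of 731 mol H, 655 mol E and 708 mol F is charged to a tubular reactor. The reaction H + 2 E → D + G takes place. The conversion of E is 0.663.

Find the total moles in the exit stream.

E reacted = 0.663 × 655 = 434.3 mol; ν_E = −2, so ξ = 434.3/2 = 217.1 mol.
Outlet amounts (n = n₀ + ν ξ):
  H: 731 − 1(217.1) = 513.9
  E: 655 − 2(217.1) = 220.7
  D: 0 + 1(217.1) = 217.1
  G: 0 + 1(217.1) = 217.1
  F: 708 (inert)
Total out = 513.9 + 220.7 + 217.1 + 217.1 + 708 = 1877 mol.

1880 mol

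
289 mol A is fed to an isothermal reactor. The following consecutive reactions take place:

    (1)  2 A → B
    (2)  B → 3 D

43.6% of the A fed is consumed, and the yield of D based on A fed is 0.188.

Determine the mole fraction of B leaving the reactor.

0.171

Conversion of A: A consumed = 2ξ₁ = 0.436 × 289 → ξ₁ = 63 mol.
Yield of D: 3ξ₂ / 289 = 0.188 → ξ₂ = 18.11 mol.
Outlet amounts (n = n₀ + Σ ν·ξ):
  A: 289 − 2(63) = 163
  B: 0 + 1(63) − 1(18.11) = 44.89
  D: 0 + 3(18.11) = 54.33
Total out = 262.2 mol; y_B = 44.89 / 262.2 = 0.1712.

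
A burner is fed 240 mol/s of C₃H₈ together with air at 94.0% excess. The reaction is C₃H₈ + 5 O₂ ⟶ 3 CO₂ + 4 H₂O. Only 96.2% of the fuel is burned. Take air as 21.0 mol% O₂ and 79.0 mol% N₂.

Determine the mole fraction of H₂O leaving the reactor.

0.0799

Stoichiometric O₂ = 5 × 240 = 1200 mol/s; O₂ fed = 1200 × 1.940 = 2328 mol/s.
N₂ fed = 2328 × 79/21 = 8758 mol/s.
Fuel reacted = 0.962 × 240 → ξ = 230.9 mol/s.
Outlet (n = n₀ + ν ξ):
  C₃H₈: 240 − 1(230.9) = 9.12
  O₂: 2328 − 5(230.9) = 1174
  N₂: 8758 (inert)
  CO₂: 0 + 3(230.9) = 692.6
  H₂O: 0 + 4(230.9) = 923.5
Total out = 11560 mol/s; y_H₂O = 923.5 / 11560 = 0.07991.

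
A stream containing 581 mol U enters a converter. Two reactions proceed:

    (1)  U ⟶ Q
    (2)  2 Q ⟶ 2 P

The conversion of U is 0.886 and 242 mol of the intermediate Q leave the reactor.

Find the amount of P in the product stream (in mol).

273 mol

Conversion of U: U consumed = 1ξ₁ = 0.886 × 581 → ξ₁ = 514.8 mol.
Q balance: n_Q = 0 + 1ξ₁ − 2ξ₂ = 242 → ξ₂ = (1·514.8 − 242)/2 = 136.4 mol.
Outlet amounts (n = n₀ + Σ ν·ξ):
  U: 581 − 1(514.8) = 66.23
  Q: 0 + 1(514.8) − 2(136.4) = 242
  P: 0 + 2(136.4) = 272.8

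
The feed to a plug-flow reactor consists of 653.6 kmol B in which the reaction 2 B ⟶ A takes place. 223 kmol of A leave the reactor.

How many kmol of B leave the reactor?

208 kmol

For A: n = n₀ + 1ξ → 223 = 0 + 1ξ, giving ξ = 223 kmol.
Outlet amounts (n = n₀ + ν ξ):
  B: 653.6 − 2(223) = 207.6
  A: 0 + 1(223) = 223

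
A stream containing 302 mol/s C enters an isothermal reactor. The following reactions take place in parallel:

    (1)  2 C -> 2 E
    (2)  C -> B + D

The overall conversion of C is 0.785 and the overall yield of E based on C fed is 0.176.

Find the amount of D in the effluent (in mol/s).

Yield of E: 2ξ₁ / 302 = 0.176 → ξ₁ = 26.58 mol/s.
Conversion of C: 2ξ₁ + 1ξ₂ = 0.785 × 302 = 237.1 → ξ₂ = 183.9 mol/s.
Outlet amounts (n = n₀ + Σ ν·ξ):
  C: 302 − 2(26.58) − 1(183.9) = 64.93
  E: 0 + 2(26.58) = 53.15
  B: 0 + 1(183.9) = 183.9
  D: 0 + 1(183.9) = 183.9

184 mol/s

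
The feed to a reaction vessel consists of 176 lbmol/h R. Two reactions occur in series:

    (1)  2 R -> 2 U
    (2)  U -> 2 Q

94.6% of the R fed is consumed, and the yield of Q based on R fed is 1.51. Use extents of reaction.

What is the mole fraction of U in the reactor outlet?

0.109

Conversion of R: R consumed = 2ξ₁ = 0.946 × 176 → ξ₁ = 83.25 lbmol/h.
Yield of Q: 2ξ₂ / 176 = 1.51 → ξ₂ = 132.9 lbmol/h.
Outlet amounts (n = n₀ + Σ ν·ξ):
  R: 176 − 2(83.25) = 9.504
  U: 0 + 2(83.25) − 1(132.9) = 33.62
  Q: 0 + 2(132.9) = 265.8
Total out = 308.9 lbmol/h; y_U = 33.62 / 308.9 = 0.1088.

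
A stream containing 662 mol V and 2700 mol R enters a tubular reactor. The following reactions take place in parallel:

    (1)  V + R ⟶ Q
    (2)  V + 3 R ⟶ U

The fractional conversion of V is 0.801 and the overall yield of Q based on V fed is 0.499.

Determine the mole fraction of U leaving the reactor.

Yield of Q: 1ξ₁ / 662 = 0.499 → ξ₁ = 330.3 mol.
Conversion of V: 1ξ₁ + 1ξ₂ = 0.801 × 662 = 530.3 → ξ₂ = 199.9 mol.
Outlet amounts (n = n₀ + Σ ν·ξ):
  V: 662 − 1(330.3) − 1(199.9) = 131.7
  R: 2700 − 1(330.3) − 3(199.9) = 1770
  Q: 0 + 1(330.3) = 330.3
  U: 0 + 1(199.9) = 199.9
Total out = 2432 mol; y_U = 199.9 / 2432 = 0.08221.

0.0822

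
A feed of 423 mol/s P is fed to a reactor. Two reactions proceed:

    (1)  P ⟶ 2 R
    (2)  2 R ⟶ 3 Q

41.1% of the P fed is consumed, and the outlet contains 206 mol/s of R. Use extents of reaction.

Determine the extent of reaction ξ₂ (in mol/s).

Conversion of P: P consumed = 1ξ₁ = 0.411 × 423 → ξ₁ = 173.9 mol/s.
R balance: n_R = 0 + 2ξ₁ − 2ξ₂ = 206 → ξ₂ = (2·173.9 − 206)/2 = 70.85 mol/s.
Outlet amounts (n = n₀ + Σ ν·ξ):
  P: 423 − 1(173.9) = 249.1
  R: 0 + 2(173.9) − 2(70.85) = 206
  Q: 0 + 3(70.85) = 212.6

ξ₂ = 70.9 mol/s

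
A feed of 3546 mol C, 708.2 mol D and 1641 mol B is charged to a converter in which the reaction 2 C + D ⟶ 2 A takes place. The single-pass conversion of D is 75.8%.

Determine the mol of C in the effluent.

D reacted = 0.758 × 708.2 = 536.8 mol; ν_D = −1, so ξ = 536.8/1 = 536.8 mol.
Outlet amounts (n = n₀ + ν ξ):
  C: 3546 − 2(536.8) = 2472
  D: 708.2 − 1(536.8) = 171.4
  A: 0 + 2(536.8) = 1074
  B: 1641 (inert)

2470 mol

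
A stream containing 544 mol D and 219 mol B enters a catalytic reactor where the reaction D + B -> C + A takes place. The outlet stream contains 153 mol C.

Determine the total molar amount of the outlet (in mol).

For C: n = n₀ + 1ξ → 153 = 0 + 1ξ, giving ξ = 153 mol.
Outlet amounts (n = n₀ + ν ξ):
  D: 544 − 1(153) = 391
  B: 219 − 1(153) = 66
  C: 0 + 1(153) = 153
  A: 0 + 1(153) = 153
Total out = 391 + 66 + 153 + 153 = 763 mol.

763 mol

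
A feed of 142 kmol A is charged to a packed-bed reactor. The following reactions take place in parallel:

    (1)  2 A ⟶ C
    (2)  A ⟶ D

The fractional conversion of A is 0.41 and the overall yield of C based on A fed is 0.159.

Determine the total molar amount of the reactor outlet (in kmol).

119 kmol

Yield of C: 1ξ₁ / 142 = 0.159 → ξ₁ = 22.58 kmol.
Conversion of A: 2ξ₁ + 1ξ₂ = 0.41 × 142 = 58.22 → ξ₂ = 13.06 kmol.
Outlet amounts (n = n₀ + Σ ν·ξ):
  A: 142 − 2(22.58) − 1(13.06) = 83.78
  C: 0 + 1(22.58) = 22.58
  D: 0 + 1(13.06) = 13.06
Total out = 83.78 + 22.58 + 13.06 = 119.4 kmol.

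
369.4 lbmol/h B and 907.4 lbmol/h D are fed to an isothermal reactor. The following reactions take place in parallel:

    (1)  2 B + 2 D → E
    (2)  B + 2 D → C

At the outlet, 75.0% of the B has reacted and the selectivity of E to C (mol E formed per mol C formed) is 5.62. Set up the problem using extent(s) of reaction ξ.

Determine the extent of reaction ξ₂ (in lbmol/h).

Conversion of B: B consumed = 0.75 × 369.4 = 277 lbmol/h = 2ξ₁ + 1ξ₂.
Selectivity: 1ξ₁ / (1ξ₂) = 5.62 → ξ₁ = 5.62 ξ₂.
Substitute: (2·5.62 + 1) ξ₂ = 277 → ξ₂ = 22.63 lbmol/h, ξ₁ = 127.2 lbmol/h.
Outlet amounts (n = n₀ + Σ ν·ξ):
  B: 369.4 − 2(127.2) − 1(22.63) = 92.35
  D: 907.4 − 2(127.2) − 2(22.63) = 607.7
  E: 0 + 1(127.2) = 127.2
  C: 0 + 1(22.63) = 22.63

ξ₂ = 22.6 lbmol/h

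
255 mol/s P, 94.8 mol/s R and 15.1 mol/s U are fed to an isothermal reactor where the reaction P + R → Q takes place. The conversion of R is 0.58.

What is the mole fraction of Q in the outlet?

0.177

R reacted = 0.58 × 94.8 = 54.98 mol/s; ν_R = −1, so ξ = 54.98/1 = 54.98 mol/s.
Outlet amounts (n = n₀ + ν ξ):
  P: 255 − 1(54.98) = 200
  R: 94.8 − 1(54.98) = 39.82
  Q: 0 + 1(54.98) = 54.98
  U: 15.1 (inert)
Total out = 309.9 mol/s; y_Q = 54.98 / 309.9 = 0.1774.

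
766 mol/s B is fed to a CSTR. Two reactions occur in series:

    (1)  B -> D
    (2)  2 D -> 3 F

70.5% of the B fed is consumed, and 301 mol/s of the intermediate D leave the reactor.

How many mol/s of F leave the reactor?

359 mol/s

Conversion of B: B consumed = 1ξ₁ = 0.705 × 766 → ξ₁ = 540 mol/s.
D balance: n_D = 0 + 1ξ₁ − 2ξ₂ = 301 → ξ₂ = (1·540 − 301)/2 = 119.5 mol/s.
Outlet amounts (n = n₀ + Σ ν·ξ):
  B: 766 − 1(540) = 226
  D: 0 + 1(540) − 2(119.5) = 301
  F: 0 + 3(119.5) = 358.5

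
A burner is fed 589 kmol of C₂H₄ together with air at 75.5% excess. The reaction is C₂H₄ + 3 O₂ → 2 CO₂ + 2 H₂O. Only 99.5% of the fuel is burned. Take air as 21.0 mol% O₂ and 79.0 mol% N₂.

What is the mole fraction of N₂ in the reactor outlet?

0.76

Stoichiometric O₂ = 3 × 589 = 1767 kmol; O₂ fed = 1767 × 1.755 = 3101 kmol.
N₂ fed = 3101 × 79/21 = 11670 kmol.
Fuel reacted = 0.995 × 589 → ξ = 586.1 kmol.
Outlet (n = n₀ + ν ξ):
  C₂H₄: 589 − 1(586.1) = 2.945
  O₂: 3101 − 3(586.1) = 1343
  N₂: 11670 (inert)
  CO₂: 0 + 2(586.1) = 1172
  H₂O: 0 + 2(586.1) = 1172
Total out = 15360 kmol; y_N₂ = 11670 / 15360 = 0.7597.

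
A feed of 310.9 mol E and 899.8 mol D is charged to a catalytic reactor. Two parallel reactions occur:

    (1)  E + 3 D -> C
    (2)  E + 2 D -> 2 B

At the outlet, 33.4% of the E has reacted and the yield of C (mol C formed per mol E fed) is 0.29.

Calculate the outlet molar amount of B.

Yield of C: 1ξ₁ / 310.9 = 0.29 → ξ₁ = 90.16 mol.
Conversion of E: 1ξ₁ + 1ξ₂ = 0.334 × 310.9 = 103.8 → ξ₂ = 13.68 mol.
Outlet amounts (n = n₀ + Σ ν·ξ):
  E: 310.9 − 1(90.16) − 1(13.68) = 207.1
  D: 899.8 − 3(90.16) − 2(13.68) = 602
  C: 0 + 1(90.16) = 90.16
  B: 0 + 2(13.68) = 27.36

27.4 mol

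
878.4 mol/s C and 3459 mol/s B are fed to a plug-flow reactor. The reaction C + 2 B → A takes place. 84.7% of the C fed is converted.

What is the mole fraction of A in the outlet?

0.261

C reacted = 0.847 × 878.4 = 744 mol/s; ν_C = −1, so ξ = 744/1 = 744 mol/s.
Outlet amounts (n = n₀ + ν ξ):
  C: 878.4 − 1(744) = 134.4
  B: 3459 − 2(744) = 1971
  A: 0 + 1(744) = 744
Total out = 2849 mol/s; y_A = 744 / 2849 = 0.2611.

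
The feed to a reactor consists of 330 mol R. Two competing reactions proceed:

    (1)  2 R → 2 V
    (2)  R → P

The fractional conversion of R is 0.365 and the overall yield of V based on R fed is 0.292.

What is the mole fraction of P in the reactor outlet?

Yield of V: 2ξ₁ / 330 = 0.292 → ξ₁ = 48.18 mol.
Conversion of R: 2ξ₁ + 1ξ₂ = 0.365 × 330 = 120.5 → ξ₂ = 24.09 mol.
Outlet amounts (n = n₀ + Σ ν·ξ):
  R: 330 − 2(48.18) − 1(24.09) = 209.6
  V: 0 + 2(48.18) = 96.36
  P: 0 + 1(24.09) = 24.09
Total out = 330 mol; y_P = 24.09 / 330 = 0.073.

0.073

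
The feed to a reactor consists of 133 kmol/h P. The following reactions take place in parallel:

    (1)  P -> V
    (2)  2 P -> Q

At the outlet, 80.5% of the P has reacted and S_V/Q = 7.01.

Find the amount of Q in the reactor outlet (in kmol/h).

11.9 kmol/h

Conversion of P: P consumed = 0.805 × 133 = 107.1 kmol/h = 1ξ₁ + 2ξ₂.
Selectivity: 1ξ₁ / (1ξ₂) = 7.01 → ξ₁ = 7.01 ξ₂.
Substitute: (1·7.01 + 2) ξ₂ = 107.1 → ξ₂ = 11.88 kmol/h, ξ₁ = 83.3 kmol/h.
Outlet amounts (n = n₀ + Σ ν·ξ):
  P: 133 − 1(83.3) − 2(11.88) = 25.93
  V: 0 + 1(83.3) = 83.3
  Q: 0 + 1(11.88) = 11.88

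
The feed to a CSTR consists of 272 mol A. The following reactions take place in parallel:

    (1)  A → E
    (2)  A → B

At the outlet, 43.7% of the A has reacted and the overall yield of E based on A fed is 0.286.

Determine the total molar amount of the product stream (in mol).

272 mol

Yield of E: 1ξ₁ / 272 = 0.286 → ξ₁ = 77.79 mol.
Conversion of A: 1ξ₁ + 1ξ₂ = 0.437 × 272 = 118.9 → ξ₂ = 41.07 mol.
Outlet amounts (n = n₀ + Σ ν·ξ):
  A: 272 − 1(77.79) − 1(41.07) = 153.1
  E: 0 + 1(77.79) = 77.79
  B: 0 + 1(41.07) = 41.07
Total out = 153.1 + 77.79 + 41.07 = 272 mol.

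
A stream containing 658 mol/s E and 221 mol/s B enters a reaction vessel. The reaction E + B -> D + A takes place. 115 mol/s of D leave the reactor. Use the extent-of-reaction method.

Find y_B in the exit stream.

0.121

For D: n = n₀ + 1ξ → 115 = 0 + 1ξ, giving ξ = 115 mol/s.
Outlet amounts (n = n₀ + ν ξ):
  E: 658 − 1(115) = 543
  B: 221 − 1(115) = 106
  D: 0 + 1(115) = 115
  A: 0 + 1(115) = 115
Total out = 879 mol/s; y_B = 106 / 879 = 0.1206.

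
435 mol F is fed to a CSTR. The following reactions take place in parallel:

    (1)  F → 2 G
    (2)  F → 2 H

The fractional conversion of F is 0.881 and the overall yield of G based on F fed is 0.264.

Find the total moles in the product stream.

818 mol

Yield of G: 2ξ₁ / 435 = 0.264 → ξ₁ = 57.42 mol.
Conversion of F: 1ξ₁ + 1ξ₂ = 0.881 × 435 = 383.2 → ξ₂ = 325.8 mol.
Outlet amounts (n = n₀ + Σ ν·ξ):
  F: 435 − 1(57.42) − 1(325.8) = 51.76
  G: 0 + 2(57.42) = 114.8
  H: 0 + 2(325.8) = 651.6
Total out = 51.76 + 114.8 + 651.6 = 818.2 mol.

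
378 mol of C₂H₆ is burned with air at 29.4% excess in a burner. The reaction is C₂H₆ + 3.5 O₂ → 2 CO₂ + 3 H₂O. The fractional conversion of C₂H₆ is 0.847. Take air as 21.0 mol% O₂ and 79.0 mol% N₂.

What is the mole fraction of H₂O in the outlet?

0.111

Stoichiometric O₂ = 3.5 × 378 = 1323 mol; O₂ fed = 1323 × 1.294 = 1712 mol.
N₂ fed = 1712 × 79/21 = 6440 mol.
Fuel reacted = 0.847 × 378 → ξ = 320.2 mol.
Outlet (n = n₀ + ν ξ):
  C₂H₆: 378 − 1(320.2) = 57.83
  O₂: 1712 − 3.5(320.2) = 591.4
  N₂: 6440 (inert)
  CO₂: 0 + 2(320.2) = 640.3
  H₂O: 0 + 3(320.2) = 960.5
Total out = 8690 mol; y_H₂O = 960.5 / 8690 = 0.1105.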